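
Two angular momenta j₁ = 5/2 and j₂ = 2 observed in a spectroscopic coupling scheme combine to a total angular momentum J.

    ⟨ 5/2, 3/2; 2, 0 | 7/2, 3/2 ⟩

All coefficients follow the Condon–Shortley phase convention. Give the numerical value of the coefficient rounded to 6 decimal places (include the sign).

triangle: 1!·4!·3!/9! = 144/362880
(j±m)!: 4!·1!·2!·2!·5!·2! = 23040
prefactor² = (2J+1)·Δ·N² = 512/7
  k=0: +1/(0!·1!·1!·2!·3!·1!) = 1/12
  k=1: −1/(1!·0!·0!·1!·4!·2!) = -1/48
Σ = 1/16  ⇒  CG² = 512/7·(1/16)² = 2/7
CG = +√(2/7) = +0.534522

+√(2/7) = +0.534522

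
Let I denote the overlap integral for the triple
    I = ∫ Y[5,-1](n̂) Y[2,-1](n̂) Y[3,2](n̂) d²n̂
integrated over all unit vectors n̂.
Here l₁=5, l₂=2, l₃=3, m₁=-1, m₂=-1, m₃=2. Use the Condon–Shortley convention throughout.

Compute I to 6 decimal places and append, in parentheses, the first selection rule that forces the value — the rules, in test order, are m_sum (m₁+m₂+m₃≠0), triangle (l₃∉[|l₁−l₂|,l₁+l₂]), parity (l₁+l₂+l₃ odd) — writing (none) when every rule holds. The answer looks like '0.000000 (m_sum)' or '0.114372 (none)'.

-0.117387 (none)

Checks pass: Σm=0; 10 even; l₃=3∈[3,7].
(2·5+1)(2·2+1)(2·3+1) = 385
Δ: 4! 6! 0! / 11! → 1/2310
sum: t=2:+1/144 = 1/144
3j²(5 2 3; 0 0 0) = Δ·Π!·Σ² = 10/231  (sign -1)
sum: t=1:−1/720 = -1/720
3j²(5 2 3; -1 -1 2) = Δ·Π!·Σ² = 4/385  (sign +1)
combine: 4πI² = 385·10/231·4/385 = 40/231
take √, sign -1: I = -0.11738675
No selection rule forces the value: the integral is nonzero (none).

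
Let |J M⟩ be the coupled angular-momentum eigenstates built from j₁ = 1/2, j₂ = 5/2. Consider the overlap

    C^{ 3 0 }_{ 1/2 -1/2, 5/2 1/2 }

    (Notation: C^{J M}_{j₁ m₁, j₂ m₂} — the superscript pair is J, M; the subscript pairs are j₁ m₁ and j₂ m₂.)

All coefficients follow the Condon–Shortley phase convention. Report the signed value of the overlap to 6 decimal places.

+0.707107  (= +√(1/2))

j₁+j₂−J=0  J+j₁−j₂=1  J−j₁+j₂=5  j₁+j₂+J+1=7
(j₁±m₁, j₂±m₂, J±M) = (0,1,3,2,3,3)
P² = 72
sum k=0..0:
  [0] +1/12 = 1/12
S = 1/12
C² = P²·S² = 1/2 ; C = +0.707107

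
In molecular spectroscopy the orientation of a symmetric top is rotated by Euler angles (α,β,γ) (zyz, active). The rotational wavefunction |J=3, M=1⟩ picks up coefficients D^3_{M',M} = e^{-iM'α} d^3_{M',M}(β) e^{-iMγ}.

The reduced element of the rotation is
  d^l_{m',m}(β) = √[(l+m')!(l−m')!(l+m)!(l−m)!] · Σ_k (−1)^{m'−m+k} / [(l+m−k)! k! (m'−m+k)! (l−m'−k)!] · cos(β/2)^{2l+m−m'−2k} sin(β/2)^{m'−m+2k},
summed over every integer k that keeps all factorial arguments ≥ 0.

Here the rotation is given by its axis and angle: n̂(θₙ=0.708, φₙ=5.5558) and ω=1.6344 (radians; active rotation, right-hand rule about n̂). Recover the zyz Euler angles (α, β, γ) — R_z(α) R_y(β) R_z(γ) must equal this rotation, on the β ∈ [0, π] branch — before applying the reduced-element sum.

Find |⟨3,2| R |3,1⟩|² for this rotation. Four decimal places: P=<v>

P=0.1108

Axis–angle → zyz. n̂ = (sinθₙcosφₙ, sinθₙsinφₙ, cosθₙ) = (+0.485731, -0.432407, +0.759664), ω = 1.6344.
R = I cosω + sinω [n̂]ₓ + (1−cosω) n̂n̂ᵀ gives
  R = [+0.187370, -0.981511, -0.039087; +0.534744, +0.135300, -0.834112; +0.823979, +0.135386, +0.550209]
β = atan2(√(R₁₃²+R₂₃²), R₃₃) = 0.988182; α = atan2(R₂₃, R₁₃) mod 2π = 4.665562; γ = atan2(R₃₂, −R₃₁) mod 2π = 2.978740
First d^3_{2,1}(β=0.9882), then the phase factors e^{-i(2)α} and e^{-i(1)γ}:
With c≡cos(β/2)=0.880400 and s≡sin(β/2)=0.474232, N=[120·1·24·2]^{1/2}=75.894664
Admissible k: 0..1 (factorial args all ≥0)
  k=0: (−1)^1·75.8947/(24)·0.8804^5·0.4742^1 = -0.793215
  k=1: (−1)^2·75.8947/(12)·0.8804^3·0.4742^3 = +0.460301
d^3_{2,1}(0.9882) = -0.793215 +0.460301 = -0.332914
|D^3_{2,1}|² = |d^3_{2,1}(β)|² = (-0.332914)² = 0.110832 (the z-rotation phases have unit modulus)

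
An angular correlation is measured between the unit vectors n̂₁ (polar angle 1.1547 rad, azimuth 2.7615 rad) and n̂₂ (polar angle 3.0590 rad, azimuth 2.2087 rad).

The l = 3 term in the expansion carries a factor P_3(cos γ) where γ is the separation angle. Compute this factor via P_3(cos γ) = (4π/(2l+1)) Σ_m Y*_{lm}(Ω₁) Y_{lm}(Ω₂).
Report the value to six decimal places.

Term-by-term m-sum for l=3 (normalisation 4π/7 = 1.795196):
  m=-3: Y*=(-0.133248, 0.290143)  Y=(0.000221, -0.000079)  product (-0.000007, 0.000075)
  m=-2: Y*=(0.250455, -0.238133)  Y=(0.002015, -0.006633)  product (-0.001075, -0.002141)
  m=-1: Y*=(0.050273, -0.020085)  Y=(-0.062970, -0.084946)  product (-0.004872, -0.003006)
  m=+0: Y*=(-0.329294, -0.000000)  Y=(-0.731152, 0.000000)  product (0.240764, 0.000000)
  m=+1: Y*=(-0.050273, -0.020085)  Y=(0.062970, -0.084946)  product (-0.004872, 0.003006)
  m=+2: Y*=(0.250455, 0.238133)  Y=(0.002015, 0.006633)  product (-0.001075, 0.002141)
  m=+3: Y*=(0.133248, 0.290143)  Y=(-0.000221, -0.000079)  product (-0.000007, -0.000075)
Σ over m = (0.228858, 0.000000); ×(4π/7) → (0.410845, 0.000000). Real part: 0.410845

0.410845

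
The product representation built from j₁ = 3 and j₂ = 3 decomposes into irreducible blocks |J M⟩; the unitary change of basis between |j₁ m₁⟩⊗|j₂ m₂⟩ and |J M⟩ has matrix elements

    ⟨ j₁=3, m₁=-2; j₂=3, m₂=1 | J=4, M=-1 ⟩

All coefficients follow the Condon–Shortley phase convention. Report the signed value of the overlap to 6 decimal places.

+0.455842

j₁+j₂−J=2  J+j₁−j₂=4  J−j₁+j₂=4  j₁+j₂+J+1=11
(j₁±m₁, j₂±m₂, J±M) = (1,5,4,2,3,5)
P² = 82944/77
sum k=1..2:
  [1] −1/144 = -1/144
  [2] +1/48 = 1/48
S = 1/72
C² = P²·S² = 16/77 ; C = +0.455842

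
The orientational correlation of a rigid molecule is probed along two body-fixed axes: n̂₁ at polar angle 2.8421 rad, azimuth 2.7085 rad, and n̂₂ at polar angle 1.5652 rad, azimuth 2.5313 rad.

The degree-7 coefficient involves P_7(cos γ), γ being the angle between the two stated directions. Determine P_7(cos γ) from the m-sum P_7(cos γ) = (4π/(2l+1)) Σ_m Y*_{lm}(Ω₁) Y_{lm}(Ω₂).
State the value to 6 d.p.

Addition theorem: P_7(cos γ) = (4π/15) Σ_m Y*_{lm}(Ω₁) Y_{lm}(Ω₂), m = −7…7:
  m=-7: (0.00010 + 0.00001j) × (0.21312 + 0.45229j) = 0.00002 + 0.00005j  (running Σ = 0.00002 + 0.00005j)
  m=-6: (0.00101 + 0.00061j) × (-0.00908 - 0.00520j) = -0.00001 - 0.00001j  (running Σ = 0.00001 + 0.00004j)
  m=-5: (0.00499 + 0.00738j) × (-0.36526 + 0.03301j) = -0.00207 - 0.00253j  (running Σ = -0.00206 - 0.00250j)
  m=-4: (0.00758 + 0.04650j) × (0.00942 - 0.00794j) = 0.00044 + 0.00038j  (running Σ = -0.00162 - 0.00212j)
  m=-3: (-0.04719 + 0.16952j) × (0.08529 - 0.32050j) = 0.05031 + 0.02958j  (running Σ = 0.04869 + 0.02746j)
  m=-2: (-0.28459 + 0.33473j) × (0.00450 + 0.01233j) = -0.00541 - 0.00200j  (running Σ = 0.04328 + 0.02546j)
  m=-1: (-0.54932 + 0.25399j) × (0.26149 + 0.18288j) = -0.19009 - 0.03404j  (running Σ = -0.14681 - 0.00858j)
  m=0: (-0.09238 + 0.00000j) × (-0.01337 + 0.00000j) = 0.00124 + 0.00000j  (running Σ = -0.14558 - 0.00858j)
  m=1: (0.54932 + 0.25399j) × (-0.26149 + 0.18288j) = -0.19009 + 0.03404j  (running Σ = -0.33567 + 0.02546j)
  m=2: (-0.28459 - 0.33473j) × (0.00450 - 0.01233j) = -0.00541 + 0.00200j  (running Σ = -0.34108 + 0.02746j)
  m=3: (0.04719 + 0.16952j) × (-0.08529 - 0.32050j) = 0.05031 - 0.02958j  (running Σ = -0.29077 - 0.00212j)
  m=4: (0.00758 - 0.04650j) × (0.00942 + 0.00794j) = 0.00044 - 0.00038j  (running Σ = -0.29033 - 0.00250j)
  m=5: (-0.00499 + 0.00738j) × (0.36526 + 0.03301j) = -0.00207 + 0.00253j  (running Σ = -0.29240 + 0.00004j)
  m=6: (0.00101 - 0.00061j) × (-0.00908 + 0.00520j) = -0.00001 + 0.00001j  (running Σ = -0.29241 + 0.00005j)
  m=7: (-0.00010 + 0.00001j) × (-0.21312 + 0.45229j) = 0.00002 - 0.00005j  (running Σ = -0.29239 - 0.00000j)
Σ over m = -0.29239 - 0.00000j; ×(4π/15) → -0.24495 - 0.00000j. Real part: -0.244952

-0.244952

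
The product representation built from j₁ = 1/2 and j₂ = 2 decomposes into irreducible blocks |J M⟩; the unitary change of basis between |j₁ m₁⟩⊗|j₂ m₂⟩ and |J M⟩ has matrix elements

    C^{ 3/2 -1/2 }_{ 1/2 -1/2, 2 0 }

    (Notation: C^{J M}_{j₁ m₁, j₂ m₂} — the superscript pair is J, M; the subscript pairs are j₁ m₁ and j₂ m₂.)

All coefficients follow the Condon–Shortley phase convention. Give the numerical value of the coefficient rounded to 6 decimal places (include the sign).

√[4·1!0!3!/5! · 0!1!2!2!1!2!] = √(8/5)
  +(−1)^1/∏(1,0,0,1,0,2)! = -1/2  (running -1/2)
⟨..|..⟩ = √(8/5)·(-1/2) = -0.632456

-0.632456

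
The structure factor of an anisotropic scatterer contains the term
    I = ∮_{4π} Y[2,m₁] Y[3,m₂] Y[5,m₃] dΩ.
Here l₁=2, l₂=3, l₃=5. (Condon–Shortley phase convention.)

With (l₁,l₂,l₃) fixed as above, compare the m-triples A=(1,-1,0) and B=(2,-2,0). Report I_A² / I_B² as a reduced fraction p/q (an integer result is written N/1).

Same 2,3,5: normalisation and zero-m 3j drop out of the ratio.
A: Δ: 0! 4! 6! / 11! → 1/2310; sum: t=0:+1/288 = 1/288; 3j²(2 3 5; 1 -1 0) = Δ·Π!·Σ² = 5/231  (sign -1)
B: Δ: 0! 4! 6! / 11! → 1/2310; sum: t=0:+1/2880 = 1/2880; 3j²(2 3 5; 2 -2 0) = Δ·Π!·Σ² = 1/462  (sign -1)
I_A²/I_B² = (5/231)/(1/462) = 10/1

10/1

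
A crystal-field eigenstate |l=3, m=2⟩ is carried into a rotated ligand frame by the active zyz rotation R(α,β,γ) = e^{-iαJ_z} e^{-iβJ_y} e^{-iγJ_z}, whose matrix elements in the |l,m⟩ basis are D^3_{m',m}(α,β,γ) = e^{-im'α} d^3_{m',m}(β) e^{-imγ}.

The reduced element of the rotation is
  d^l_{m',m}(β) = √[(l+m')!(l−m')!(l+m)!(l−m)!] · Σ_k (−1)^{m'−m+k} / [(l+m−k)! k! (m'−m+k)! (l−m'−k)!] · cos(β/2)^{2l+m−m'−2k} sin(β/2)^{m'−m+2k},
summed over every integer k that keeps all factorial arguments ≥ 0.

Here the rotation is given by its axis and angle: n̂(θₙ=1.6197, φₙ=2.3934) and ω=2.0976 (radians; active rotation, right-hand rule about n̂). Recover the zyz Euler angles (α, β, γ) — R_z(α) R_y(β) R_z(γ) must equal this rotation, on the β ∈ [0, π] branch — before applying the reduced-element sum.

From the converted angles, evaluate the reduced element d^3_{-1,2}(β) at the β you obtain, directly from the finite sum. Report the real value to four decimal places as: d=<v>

Axis–angle → zyz. n̂ = (sinθₙcosφₙ, sinθₙsinφₙ, cosθₙ) = (-0.732043, +0.679502, -0.048884), ω = 2.0976.
R = I cosω + sinω [n̂]ₓ + (1−cosω) n̂n̂ᵀ gives
  R = [+0.302544, -0.705260, +0.641151; -0.789773, +0.191092, +0.582874; -0.533597, -0.682709, -0.499182]
β = atan2(√(R₁₃²+R₂₃²), R₃₃) = 2.093451; α = atan2(R₂₃, R₁₃) mod 2π = 0.737823; γ = atan2(R₃₂, −R₃₁) mod 2π = 5.375801
d^3_{-1,2}(β=2.0935) via the finite sum:
c=cos(2.093451/2)=0.500409, s=sin(2.093451/2)=0.865789; N=√[2·24·120·1]=75.894664
The bounds max(0,m−m')=3 and min(l+m,l−m')=4 give 2 terms
  k=3: (−1)^0·75.8947/(12)·0.5004^3·0.8658^3 = +0.514330
  k=4: (−1)^1·75.8947/(24)·0.5004^1·0.8658^5 = -0.769814
d^3_{-1,2}(2.0935) = +0.514330 -0.769814 = -0.255484

d=-0.2555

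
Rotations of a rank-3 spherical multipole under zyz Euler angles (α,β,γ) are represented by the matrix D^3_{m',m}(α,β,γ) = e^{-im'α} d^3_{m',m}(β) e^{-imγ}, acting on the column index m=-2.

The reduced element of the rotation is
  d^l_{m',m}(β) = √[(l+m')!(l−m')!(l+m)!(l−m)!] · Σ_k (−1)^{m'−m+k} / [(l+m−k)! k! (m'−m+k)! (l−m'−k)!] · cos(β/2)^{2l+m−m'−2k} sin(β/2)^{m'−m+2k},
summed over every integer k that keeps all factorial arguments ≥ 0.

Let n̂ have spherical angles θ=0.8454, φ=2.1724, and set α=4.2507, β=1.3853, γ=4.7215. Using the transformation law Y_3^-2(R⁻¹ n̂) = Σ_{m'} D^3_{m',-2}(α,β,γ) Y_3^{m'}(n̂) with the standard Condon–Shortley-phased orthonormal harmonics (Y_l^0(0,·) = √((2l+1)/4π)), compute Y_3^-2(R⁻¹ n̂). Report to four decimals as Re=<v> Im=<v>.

Need the full column D^3_{m',-2} for m'=−3..3 at α=4.2507, β=1.3853, γ=4.7215.
cos(β/2)=0.769556, sin(β/2)=0.638579
d^3_{-3,-2}: single k=1 term ⇒ +0.422175;  D = -0.413425-0.085508i
d^3_{-2,-2}: k∈[0..1] ⇒ +0.207703 -0.715090 = -0.507387;  D = -0.313344+0.399071i
d^3_{-1,-2}: k∈[0..1] ⇒ -0.545026 +0.750576 = +0.205551;  D = +0.088196+0.185668i
d^3_{0,-2}: k∈[0..1] ⇒ +0.783342 -0.539386 = +0.243957;  D = -0.243916-0.004445i
d^3_{1,-2}: k∈[0..1] ⇒ -0.750576 +0.258412 = -0.492164;  D = -0.227232+0.436567i
d^3_{2,-2}: k∈[0..1] ⇒ +0.492390 -0.067809 = +0.424581;  D = +0.249864+0.343274i
d^3_{3,-2}: single k=0 term ⇒ -0.200165;  D = +0.197364-0.033373i
Y_3^{m'}(θ=0.8454,φ=2.1724) and Σ D·Y over m':
  (-0.4134-0.0855i)·(+0.1700-0.0405i)  (-0.3133+0.3991i)·(-0.1364+0.3542i)  (+0.0882+0.1857i)·(-0.1643-0.2394i)  (-0.2439-0.0044i)·(-0.1979+0.0000i)  (-0.2272+0.4366i)·(+0.1643-0.2394i)  (+0.2499+0.3433i)·(-0.1364-0.3542i)  (+0.1974-0.0334i)·(-0.1700-0.0405i)
Y_3^-2(R⁻¹ n̂) = +0.025614-0.225490i

Re=0.0256 Im=-0.2255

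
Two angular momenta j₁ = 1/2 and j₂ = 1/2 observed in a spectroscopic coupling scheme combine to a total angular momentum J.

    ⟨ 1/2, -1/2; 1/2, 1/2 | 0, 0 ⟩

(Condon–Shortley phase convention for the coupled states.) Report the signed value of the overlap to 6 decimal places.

-0.707107  (= −√(1/2))

√[1·1!0!0!/2! · 0!1!1!0!0!0!] = √(1/2)
  +(−1)^1/∏(1,0,0,0,0,0)! = -1  (running -1)
⟨..|..⟩ = √(1/2)·(-1) = -0.707107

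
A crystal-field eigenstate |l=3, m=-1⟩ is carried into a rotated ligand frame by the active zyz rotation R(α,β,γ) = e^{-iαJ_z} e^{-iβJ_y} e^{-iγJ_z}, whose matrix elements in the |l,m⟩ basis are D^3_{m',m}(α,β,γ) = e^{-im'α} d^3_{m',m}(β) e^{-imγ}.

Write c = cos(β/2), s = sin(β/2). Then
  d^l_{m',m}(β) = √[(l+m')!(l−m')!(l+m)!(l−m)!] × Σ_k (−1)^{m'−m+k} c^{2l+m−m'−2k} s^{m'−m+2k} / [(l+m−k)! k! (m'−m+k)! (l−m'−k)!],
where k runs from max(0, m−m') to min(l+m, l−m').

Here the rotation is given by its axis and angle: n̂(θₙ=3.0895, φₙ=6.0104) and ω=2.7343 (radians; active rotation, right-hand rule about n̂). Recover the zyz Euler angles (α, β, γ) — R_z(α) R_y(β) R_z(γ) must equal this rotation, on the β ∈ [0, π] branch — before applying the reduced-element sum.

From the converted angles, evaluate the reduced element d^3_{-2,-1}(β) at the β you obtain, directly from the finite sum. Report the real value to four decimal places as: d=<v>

Axis–angle → zyz. n̂ = (sinθₙcosφₙ, sinθₙsinφₙ, cosθₙ) = (+0.050144, -0.014028, -0.998643), ω = 2.7343.
R = I cosω + sinω [n̂]ₓ + (1−cosω) n̂n̂ᵀ gives
  R = [-0.913374, +0.394238, -0.101612; -0.396937, -0.917819, +0.007009; -0.090498, +0.046736, +0.994799]
β = atan2(√(R₁₃²+R₂₃²), R₃₃) = 0.102030; α = atan2(R₂₃, R₁₃) mod 2π = 3.072723; γ = atan2(R₃₂, −R₃₁) mod 2π = 0.476701
d^3_{-2,-1}(β=0.1020) via the finite sum:
Half-angle: c=0.998699, s=0.050993. N=√(1·120·2·24)=75.894664
The bounds max(0,m−m')=1 and min(l+m,l−m')=2 give 2 terms
  k=1: (−1)^0·75.8947/(24)·0.9987^5·0.0510^1 = +0.160208
  k=2: (−1)^1·75.8947/(12)·0.9987^3·0.0510^3 = -0.000835
d^3_{-2,-1}(0.1020) = +0.160208 -0.000835 = +0.159373

d=0.1594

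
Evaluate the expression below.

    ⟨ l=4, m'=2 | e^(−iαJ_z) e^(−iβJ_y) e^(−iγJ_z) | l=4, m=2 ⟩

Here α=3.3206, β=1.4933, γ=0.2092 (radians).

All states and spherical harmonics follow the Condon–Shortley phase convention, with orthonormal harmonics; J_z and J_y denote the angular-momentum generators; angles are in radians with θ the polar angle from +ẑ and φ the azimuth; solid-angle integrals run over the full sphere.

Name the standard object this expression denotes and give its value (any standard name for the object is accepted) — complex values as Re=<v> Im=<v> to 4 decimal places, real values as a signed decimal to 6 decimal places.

This is a Wigner D-matrix element — the rotation-matrix element ⟨l m'| R(α,β,γ) |l m⟩ in the angular-momentum basis.
D^4_{2,2}(3.3206,1.4933,0.2092) = e^{-i·2·3.3206}·d^4_{2,2}(1.4933)·e^{-i·2·0.2092}. Compute d first:
Half-angle: c=0.733968, s=0.679184. N=√(720·2·720·2)=1440.000000
k∈{0,1,2} keeps every argument non-negative
  k=0: (−1)^0·1440.0000/(1440)·0.7340^8·0.6792^0 = +0.084221
  k=1: (−1)^1·1440.0000/(120)·0.7340^6·0.6792^2 = -0.865405
  k=2: (−1)^2·1440.0000/(96)·0.7340^4·0.6792^4 = +0.926296
d^4_{2,2}(1.4933) = +0.084221 -0.865405 +0.926296 = +0.145111
D = (+0.936594-0.350415i)·(+0.145111)·(+0.913740-0.406299i) = +0.103527-0.101683i

Wigner D-matrix element, Re=0.1035 Im=-0.1017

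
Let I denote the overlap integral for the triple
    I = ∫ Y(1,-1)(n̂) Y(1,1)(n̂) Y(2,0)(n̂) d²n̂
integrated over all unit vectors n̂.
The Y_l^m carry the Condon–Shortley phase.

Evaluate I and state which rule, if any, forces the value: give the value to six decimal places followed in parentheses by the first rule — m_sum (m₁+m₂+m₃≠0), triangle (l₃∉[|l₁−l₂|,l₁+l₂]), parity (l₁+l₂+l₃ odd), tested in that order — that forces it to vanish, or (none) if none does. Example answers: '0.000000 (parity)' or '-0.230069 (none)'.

m-sum 0 ✓  L=4 even ✓  0≤2≤2 ✓
Π(2lᵢ+1) = 3×3×5 = 45
triangle coeff Δ(1,1,2) = 1/30
Σ_t [0,0]: t=0:+1/1 = 1/1
(3j)²=2/15 [(1 1 2; 0 0 0)], sign=+1
Σ_t [0,0]: t=0:+1/4 = 1/4
(3j)²=1/30 [(1 1 2; -1 1 0)], sign=+1
⇒ 4πI² = 1/5
I = (+1)√(1/5/(4π)) = 0.12615663
No selection rule forces the value: the integral is nonzero (none).

0.126157 (none)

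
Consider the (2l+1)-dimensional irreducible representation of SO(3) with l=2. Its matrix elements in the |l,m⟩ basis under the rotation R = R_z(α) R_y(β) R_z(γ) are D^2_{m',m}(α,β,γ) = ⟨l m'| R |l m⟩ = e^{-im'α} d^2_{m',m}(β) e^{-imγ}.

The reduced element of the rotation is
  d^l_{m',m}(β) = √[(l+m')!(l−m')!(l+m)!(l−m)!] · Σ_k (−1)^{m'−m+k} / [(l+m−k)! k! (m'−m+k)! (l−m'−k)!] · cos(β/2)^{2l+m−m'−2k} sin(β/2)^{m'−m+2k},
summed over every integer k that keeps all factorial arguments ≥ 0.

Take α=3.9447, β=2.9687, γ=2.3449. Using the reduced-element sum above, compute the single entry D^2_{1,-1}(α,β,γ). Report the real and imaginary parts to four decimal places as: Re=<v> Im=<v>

Re=0.0279 Im=0.9625

First d^2_{1,-1}(β=2.9687), then the phase factors e^{-i(1)α} and e^{-i(-1)γ}:
c=cos(2.968700/2)=0.086339, s=sin(2.968700/2)=0.996266; N=√[6·1·1·6]=6.000000
The bounds max(0,m−m')=0 and min(l+m,l−m')=1 give 2 terms
  k=0: (−1)^2·6.0000/(2)·0.0863^2·0.9963^2 = +0.022196
  k=1: (−1)^3·6.0000/(6)·0.0863^0·0.9963^4 = -0.985147
d^2_{1,-1}(2.9687) = +0.022196 -0.985147 = -0.962950
Attach z-rotation phases: D = e^{-i(1)(3.9447)}·(-0.962950)·e^{-i(-1)(2.3449)} = +0.027925+0.962545i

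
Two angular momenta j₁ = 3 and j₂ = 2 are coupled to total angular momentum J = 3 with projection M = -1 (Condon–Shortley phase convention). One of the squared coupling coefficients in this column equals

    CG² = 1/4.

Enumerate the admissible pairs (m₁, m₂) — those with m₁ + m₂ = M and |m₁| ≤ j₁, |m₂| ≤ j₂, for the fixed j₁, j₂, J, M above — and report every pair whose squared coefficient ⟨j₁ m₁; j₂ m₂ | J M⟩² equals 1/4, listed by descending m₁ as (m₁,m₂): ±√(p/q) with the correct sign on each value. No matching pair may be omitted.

(-2,1): +√(1/4)

Admissible pairs with m₁+m₂ = M = -1: (-3,2), (-2,1), (-1,0), (0,-1), (1,-2)
  (m₁,m₂)=(1,-2): CG² = 2/5, CG = +√(2/5)
  (m₁,m₂)=(0,-1): CG² = 1/30, CG = −√(1/30)
  (m₁,m₂)=(-1,0): CG² = 3/20, CG = −√(3/20)
  (m₁,m₂)=(-2,1): CG² = 1/4, CG = +√(1/4)   ← matches the target
  (m₁,m₂)=(-3,2): CG² = 1/6, CG = +√(1/6)
Pairs with CG² = 1/4: (-2,1): +√(1/4)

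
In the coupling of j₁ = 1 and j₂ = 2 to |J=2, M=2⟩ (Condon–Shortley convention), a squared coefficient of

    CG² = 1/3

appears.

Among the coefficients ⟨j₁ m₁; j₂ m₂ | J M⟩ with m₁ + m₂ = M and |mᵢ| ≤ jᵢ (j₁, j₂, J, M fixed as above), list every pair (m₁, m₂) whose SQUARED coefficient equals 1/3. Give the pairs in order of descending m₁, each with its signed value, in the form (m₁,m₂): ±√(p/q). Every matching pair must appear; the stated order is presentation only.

Admissible pairs with m₁+m₂ = M = 2: (0,2), (1,1)
  (m₁,m₂)=(1,1): CG² = 1/3, CG = +√(1/3)   ← matches the target
  (m₁,m₂)=(0,2): CG² = 2/3, CG = −√(2/3)
Pairs with CG² = 1/3: (1,1): +√(1/3)

(1,1): +√(1/3)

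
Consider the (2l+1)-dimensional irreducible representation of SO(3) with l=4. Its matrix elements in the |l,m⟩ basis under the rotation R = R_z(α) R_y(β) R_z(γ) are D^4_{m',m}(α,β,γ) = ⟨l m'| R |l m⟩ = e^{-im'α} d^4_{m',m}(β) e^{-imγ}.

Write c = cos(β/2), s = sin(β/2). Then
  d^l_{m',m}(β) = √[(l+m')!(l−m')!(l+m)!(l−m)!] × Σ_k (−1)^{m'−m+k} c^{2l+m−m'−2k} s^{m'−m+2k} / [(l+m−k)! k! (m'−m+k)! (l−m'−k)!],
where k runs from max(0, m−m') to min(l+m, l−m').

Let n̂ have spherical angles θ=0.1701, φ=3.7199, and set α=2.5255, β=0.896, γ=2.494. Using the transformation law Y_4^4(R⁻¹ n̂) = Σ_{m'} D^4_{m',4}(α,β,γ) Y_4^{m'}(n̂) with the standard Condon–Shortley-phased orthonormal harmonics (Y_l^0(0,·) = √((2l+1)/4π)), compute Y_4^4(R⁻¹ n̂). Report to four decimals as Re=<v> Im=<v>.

Re=-0.0235 Im=0.1361

Need the full column D^4_{m',4} for m'=−4..4 at α=2.5255, β=0.8960, γ=2.4940.
cos(β/2)=0.901315, sin(β/2)=0.433164
d^4_{-4,4}: single k=8 term ⇒ +0.001239;  D = +0.001230+0.000156i
d^4_{-3,4}: single k=7 term ⇒ +0.007294;  D = -0.005376-0.004930i
d^4_{-2,4}: single k=6 term ⇒ +0.028395;  D = +0.005992+0.027756i
d^4_{-1,4}: single k=5 term ⇒ +0.083557;  D = +0.032807-0.076848i
d^4_{0,4}: single k=4 term ⇒ +0.194386;  D = -0.165594+0.101805i
d^4_{1,4}: single k=3 term ⇒ +0.361771;  D = +0.361010+0.023452i
d^4_{2,4}: single k=2 term ⇒ +0.532284;  D = -0.413567-0.335095i
d^4_{3,4}: single k=1 term ⇒ +0.592017;  D = +0.160043+0.569974i
d^4_{4,4}: single k=0 term ⇒ +0.435526;  D = +0.146208-0.410251i
Y_4^{m'}(θ=0.1701,φ=3.7199) and Σ D·Y over m':
  (+0.0012+0.0002i)·(-0.0002-0.0003i)  (-0.0054-0.0049i)·(+0.0010+0.0059i)  (+0.0060+0.0278i)·(+0.0224-0.0509i)  (+0.0328-0.0768i)·(-0.2511+0.1639i)  (-0.1656+0.1018i)·(+0.7281+0.0000i)  (+0.3610+0.0235i)·(+0.2511+0.1639i)  (-0.4136-0.3351i)·(+0.0224+0.0509i)  (+0.1600+0.5700i)·(-0.0010+0.0059i)  (+0.1462-0.4103i)·(-0.0002+0.0003i)
Y_4^4(R⁻¹ n̂) = -0.023470+0.136124i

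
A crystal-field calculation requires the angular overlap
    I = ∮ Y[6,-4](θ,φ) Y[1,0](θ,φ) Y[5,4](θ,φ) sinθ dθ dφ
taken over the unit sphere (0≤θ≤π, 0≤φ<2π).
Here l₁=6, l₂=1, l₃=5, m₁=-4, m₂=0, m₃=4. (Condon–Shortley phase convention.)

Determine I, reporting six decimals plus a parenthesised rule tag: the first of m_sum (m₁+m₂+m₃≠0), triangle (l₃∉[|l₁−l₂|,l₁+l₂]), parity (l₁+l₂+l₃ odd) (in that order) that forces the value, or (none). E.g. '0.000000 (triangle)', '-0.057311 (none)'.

Rules hold: Σm=0, L=12 even, 5≤5≤7.
N = 13·3·11 = 429
Δ = 2!·10!·0!/13! = 1/858
Racah Σ t=1..1: t=1:−1/14400 = -1/14400
⇒ 3j(6 1 5; 0 0 0)² = 6/143, sgn +1
Racah Σ t=1..1: t=1:−1/362880 = -1/362880
⇒ 3j(6 1 5; -4 0 4)² = 10/429, sgn +1
4πI² = N·(3j₀)²·(3jₘ)² = 60/143
I = +1·√(0.41958/4π) = 0.18272698
No selection rule forces the value: the integral is nonzero (none).

0.182727 (none)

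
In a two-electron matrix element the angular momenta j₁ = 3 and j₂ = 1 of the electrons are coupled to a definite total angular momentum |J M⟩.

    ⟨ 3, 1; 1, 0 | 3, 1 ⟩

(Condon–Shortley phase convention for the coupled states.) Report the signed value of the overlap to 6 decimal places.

+0.288675  (= +√(1/12))

√[7·1!5!1!/8! · 4!2!1!1!4!2!] = √(48)
  +(−1)^0/∏(0,1,2,1,3,0)! = 1/12  (running 1/12)
  +(−1)^1/∏(1,0,1,0,4,1)! = -1/24  (running 1/24)
⟨..|..⟩ = √(48)·(1/24) = +0.288675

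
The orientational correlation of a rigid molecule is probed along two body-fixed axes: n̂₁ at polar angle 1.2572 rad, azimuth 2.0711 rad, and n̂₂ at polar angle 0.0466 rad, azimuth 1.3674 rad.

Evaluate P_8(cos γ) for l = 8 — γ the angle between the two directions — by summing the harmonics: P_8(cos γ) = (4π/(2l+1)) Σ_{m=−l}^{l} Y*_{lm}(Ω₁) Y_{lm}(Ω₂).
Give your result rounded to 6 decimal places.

Expand P_8 via completeness: Σ_{m} conj(Y_{8,m}) at Ω₁ times Y_{8,m} at Ω₂ —
  m=-8: Y*=-0.225201-0.262027i  Y=-0.000000+0.000000i  product +0.000000-0.000000i
  m=-7: Y*=-0.158108+0.419371i  Y=-0.000000+0.000000i  product +0.000000-0.000000i
  m=-6: Y*=+0.118025-0.016605i  Y=-0.000000-0.000000i  product -0.000000-0.000000i
  m=-5: Y*=+0.183486+0.246403i  Y=+0.000002-0.000001i  product +0.000001+0.000000i
  m=-4: Y*=+0.102342-0.222905i  Y=+0.000044+0.000046i  product +0.000015-0.000005i
  m=-3: Y*=+0.203354-0.014235i  Y=-0.000803+0.001148i  product -0.000147+0.000245i
  m=-2: Y*=-0.152592-0.237965i  Y=-0.020325-0.008757i  product +0.001018+0.006173i
  m=-1: Y*=+0.073927-0.135224i  Y=+0.045556-0.220881i  product -0.026501-0.022489i
  m=+0: Y*=-0.290513-0.000000i  Y=+1.118081+0.000000i  product -0.324817-0.000000i
  m=+1: Y*=-0.073927-0.135224i  Y=-0.045556-0.220881i  product -0.026501+0.022489i
  m=+2: Y*=-0.152592+0.237965i  Y=-0.020325+0.008757i  product +0.001018-0.006173i
  m=+3: Y*=-0.203354-0.014235i  Y=+0.000803+0.001148i  product -0.000147-0.000245i
  m=+4: Y*=+0.102342+0.222905i  Y=+0.000044-0.000046i  product +0.000015+0.000005i
  m=+5: Y*=-0.183486+0.246403i  Y=-0.000002-0.000001i  product +0.000001-0.000000i
  m=+6: Y*=+0.118025+0.016605i  Y=-0.000000+0.000000i  product -0.000000+0.000000i
  m=+7: Y*=+0.158108+0.419371i  Y=+0.000000+0.000000i  product +0.000000+0.000000i
  m=+8: Y*=-0.225201+0.262027i  Y=-0.000000-0.000000i  product +0.000000+0.000000i
Total Σ_m = -0.376046-0.000000i. Multiply by 0.739198: -0.277972-0.000000i. P_8(cos γ) = -0.277972

-0.277972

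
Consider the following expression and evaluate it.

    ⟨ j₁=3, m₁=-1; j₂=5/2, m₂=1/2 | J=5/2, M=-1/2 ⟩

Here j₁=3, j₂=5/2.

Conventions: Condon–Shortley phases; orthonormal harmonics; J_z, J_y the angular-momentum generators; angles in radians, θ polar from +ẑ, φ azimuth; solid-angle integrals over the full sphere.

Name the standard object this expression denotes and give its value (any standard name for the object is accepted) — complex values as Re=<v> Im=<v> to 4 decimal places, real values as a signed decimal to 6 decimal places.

Clebsch–Gordan coefficient, +√(8/35) ≈ +0.478091

This is a Clebsch–Gordan (vector-coupling) coefficient.
j₁+j₂−J=3  J+j₁−j₂=3  J−j₁+j₂=2  j₁+j₂+J+1=9
(j₁±m₁, j₂±m₂, J±M) = (2,4,3,2,2,3)
P² = 288/35
sum k=1..3:
  [1] −1/24 = -1/24
  [2] +1/4 = 1/4
  [3] −1/24 = -1/24
S = 1/6
C² = P²·S² = 8/35 ; C = +0.478091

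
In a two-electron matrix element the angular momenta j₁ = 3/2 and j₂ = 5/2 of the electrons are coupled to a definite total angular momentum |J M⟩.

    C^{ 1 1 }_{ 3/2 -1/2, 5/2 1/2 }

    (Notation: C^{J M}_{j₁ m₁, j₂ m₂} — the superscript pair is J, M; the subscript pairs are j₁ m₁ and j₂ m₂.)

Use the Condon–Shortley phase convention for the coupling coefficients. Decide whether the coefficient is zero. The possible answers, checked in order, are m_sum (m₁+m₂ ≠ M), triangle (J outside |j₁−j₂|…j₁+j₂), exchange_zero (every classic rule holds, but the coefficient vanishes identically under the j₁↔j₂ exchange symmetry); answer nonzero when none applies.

m-sum: m₁+m₂ = -1/2+1/2 = 0, M = 1  ✗ ⇒ coefficient is 0

m_sum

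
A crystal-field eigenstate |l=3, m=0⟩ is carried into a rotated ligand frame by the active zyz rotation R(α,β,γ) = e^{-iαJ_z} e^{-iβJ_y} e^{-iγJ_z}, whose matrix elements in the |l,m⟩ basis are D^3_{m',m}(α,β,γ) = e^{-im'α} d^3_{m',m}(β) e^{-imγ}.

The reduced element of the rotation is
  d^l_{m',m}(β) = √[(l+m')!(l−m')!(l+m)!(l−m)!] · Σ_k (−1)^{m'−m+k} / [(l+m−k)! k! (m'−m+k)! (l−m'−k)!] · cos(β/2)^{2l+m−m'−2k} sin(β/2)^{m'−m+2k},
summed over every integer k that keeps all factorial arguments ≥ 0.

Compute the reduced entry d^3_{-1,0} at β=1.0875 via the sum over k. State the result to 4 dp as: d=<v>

d=0.0306

d^3_{-1,0}(β=1.0875) via the finite sum:
With c≡cos(β/2)=0.855775 and s≡sin(β/2)=0.517349, N=[2·24·6·6]^{1/2}=41.569219
k: max(0,(0)−(-1))=1 … min(3+(0),3−(-1))=3
  k=1: (−1)^0·41.5692/(12)·0.8558^5·0.5173^1 = +0.822567
  k=2: (−1)^1·41.5692/(4)·0.8558^3·0.5173^3 = -0.901863
  k=3: (−1)^2·41.5692/(12)·0.8558^1·0.5173^5 = +0.109867
d^3_{-1,0}(1.0875) = +0.822567 -0.901863 +0.109867 = +0.030571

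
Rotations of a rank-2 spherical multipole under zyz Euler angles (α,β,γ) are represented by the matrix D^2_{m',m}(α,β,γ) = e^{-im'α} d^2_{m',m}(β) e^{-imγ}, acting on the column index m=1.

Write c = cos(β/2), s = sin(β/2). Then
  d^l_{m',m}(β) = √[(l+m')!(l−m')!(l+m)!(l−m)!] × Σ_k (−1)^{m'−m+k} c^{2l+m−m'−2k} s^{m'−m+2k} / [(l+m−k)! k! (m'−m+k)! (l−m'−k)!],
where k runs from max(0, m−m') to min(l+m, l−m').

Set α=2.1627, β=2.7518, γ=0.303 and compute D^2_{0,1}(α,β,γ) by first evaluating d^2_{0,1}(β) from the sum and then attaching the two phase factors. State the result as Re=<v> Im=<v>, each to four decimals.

First d^2_{0,1}(β=2.7518), then the phase factors e^{-i(0)α} and e^{-i(1)γ}:
c=cos(2.751800/2)=0.193665, s=sin(2.751800/2)=0.981068; N=√[2·2·6·1]=4.898979
k: max(0,(1)−(0))=1 … min(2+(1),2−(0))=2
  k=1: (−1)^0·4.8990/(2)·0.1937^3·0.9811^1 = +0.017455
  k=2: (−1)^1·4.8990/(2)·0.1937^1·0.9811^3 = -0.447944
d^2_{0,1}(2.7518) = +0.017455 -0.447944 = -0.430488
D = (+1.000000+0.000000i)·(-0.430488)·(+0.954446-0.298385i) = -0.410878+0.128451i

Re=-0.4109 Im=0.1285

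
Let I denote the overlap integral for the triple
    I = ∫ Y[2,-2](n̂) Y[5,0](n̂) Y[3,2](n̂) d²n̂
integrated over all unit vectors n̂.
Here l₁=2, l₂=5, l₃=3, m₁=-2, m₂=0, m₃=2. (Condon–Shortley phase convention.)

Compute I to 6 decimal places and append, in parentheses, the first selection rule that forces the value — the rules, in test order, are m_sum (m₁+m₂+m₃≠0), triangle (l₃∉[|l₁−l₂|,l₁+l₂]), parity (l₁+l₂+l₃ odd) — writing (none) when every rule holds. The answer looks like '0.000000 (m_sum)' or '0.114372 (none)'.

m-sum 0 ✓  L=10 even ✓  3≤3≤7 ✓
Π(2lᵢ+1) = 5×11×7 = 385
triangle coeff Δ(2,5,3) = 1/2310
Σ_t [2,2]: t=2:+1/144 = 1/144
(3j)²=10/231 [(2 5 3; 0 0 0)], sign=-1
Σ_t [4,4]: t=4:+1/2880 = 1/2880
(3j)²=1/462 [(2 5 3; -2 0 2)], sign=-1
⇒ 4πI² = 25/693
I = (+1)√(25/693/(4π)) = 0.05357948
No selection rule forces the value: the integral is nonzero (none).

0.053579 (none)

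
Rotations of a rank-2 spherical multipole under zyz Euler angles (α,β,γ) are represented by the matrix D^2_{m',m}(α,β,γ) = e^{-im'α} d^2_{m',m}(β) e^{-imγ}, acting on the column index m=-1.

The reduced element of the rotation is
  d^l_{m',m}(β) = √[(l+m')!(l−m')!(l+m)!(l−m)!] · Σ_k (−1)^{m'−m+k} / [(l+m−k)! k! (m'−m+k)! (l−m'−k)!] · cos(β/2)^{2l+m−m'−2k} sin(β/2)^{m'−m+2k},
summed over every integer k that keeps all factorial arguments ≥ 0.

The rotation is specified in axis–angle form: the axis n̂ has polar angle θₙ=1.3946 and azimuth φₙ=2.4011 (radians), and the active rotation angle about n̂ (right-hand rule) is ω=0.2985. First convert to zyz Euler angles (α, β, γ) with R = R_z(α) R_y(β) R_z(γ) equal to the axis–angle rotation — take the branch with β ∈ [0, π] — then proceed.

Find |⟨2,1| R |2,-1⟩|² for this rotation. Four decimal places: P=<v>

P=0.0039

Axis–angle → zyz. n̂ = (sinθₙcosφₙ, sinθₙsinφₙ, cosθₙ) = (-0.726708, +0.664206, +0.175286), ω = 0.2985.
R = I cosω + sinω [n̂]ₓ + (1−cosω) n̂n̂ᵀ gives
  R = [+0.979132, -0.072894, +0.189701; +0.030204, +0.975288, +0.218864; -0.200967, -0.208567, +0.957137]
β = atan2(√(R₁₃²+R₂₃²), R₃₃) = 0.293845; α = atan2(R₂₃, R₁₃) mod 2π = 0.856655; γ = atan2(R₃₂, −R₃₁) mod 2π = 5.479233
Split into d^2_{1,-1}(β=0.2938) × two z-phases.
c=cos(0.293845/2)=0.989226, s=sin(0.293845/2)=0.146394; N=√[6·1·1·6]=6.000000
k∈{0,1} keeps every argument non-negative
  k=0: (−1)^2·6.0000/(2)·0.9892^2·0.1464^2 = +0.062916
  k=1: (−1)^3·6.0000/(6)·0.9892^0·0.1464^4 = -0.000459
d^2_{1,-1}(0.2938) = +0.062916 -0.000459 = +0.062457
|D^2_{1,-1}|² = |d^2_{1,-1}(β)|² = (+0.062457)² = 0.003901 (the z-rotation phases have unit modulus)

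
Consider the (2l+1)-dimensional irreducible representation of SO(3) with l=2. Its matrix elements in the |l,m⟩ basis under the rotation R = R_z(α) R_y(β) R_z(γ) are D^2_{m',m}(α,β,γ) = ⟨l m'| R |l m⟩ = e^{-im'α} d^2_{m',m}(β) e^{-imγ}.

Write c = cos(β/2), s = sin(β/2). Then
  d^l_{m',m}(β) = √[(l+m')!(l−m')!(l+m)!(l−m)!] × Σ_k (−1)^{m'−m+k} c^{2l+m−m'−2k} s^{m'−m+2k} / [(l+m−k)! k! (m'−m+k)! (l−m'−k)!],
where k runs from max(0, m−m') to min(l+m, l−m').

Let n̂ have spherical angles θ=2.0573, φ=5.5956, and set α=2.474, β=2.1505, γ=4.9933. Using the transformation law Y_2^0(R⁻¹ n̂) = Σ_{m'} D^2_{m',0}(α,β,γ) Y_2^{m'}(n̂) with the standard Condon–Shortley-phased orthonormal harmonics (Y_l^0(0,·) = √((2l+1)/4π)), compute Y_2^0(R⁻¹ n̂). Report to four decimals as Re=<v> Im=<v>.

Need the full column D^2_{m',0} for m'=−2..2 at α=2.4740, β=2.1505, γ=4.9933.
cos(β/2)=0.475512, sin(β/2)=0.879709
d^2_{-2,0}: single k=2 term ⇒ +0.428625;  D = +0.100057-0.416783i
d^2_{-1,0}: k∈[1..2] ⇒ +0.231686 -0.792966 = -0.561280;  D = +0.440781-0.347487i
d^2_{0,0}: k∈[0..2] ⇒ +0.051127 -0.699941 +0.598903 = -0.049912;  D = -0.049912+0.000000i
d^2_{1,0}: k∈[0..1] ⇒ -0.231686 +0.792966 = +0.561280;  D = -0.440781-0.347487i
d^2_{2,0}: single k=0 term ⇒ +0.428625;  D = +0.100057+0.416783i
Y_2^{m'}(θ=2.0573,φ=5.5956) and Σ D·Y over m':
  (+0.1001-0.4168i)·(+0.0587+0.2961i)  (+0.4408-0.3475i)·(-0.2467-0.2026i)  (-0.0499+0.0000i)·(-0.1086+0.0000i)  (-0.4408-0.3475i)·(+0.2467-0.2026i)  (+0.1001+0.4168i)·(+0.0587-0.2961i)
Y_2^0(R⁻¹ n̂) = -0.094385+0.000000i

Re=-0.0944 Im=0.0000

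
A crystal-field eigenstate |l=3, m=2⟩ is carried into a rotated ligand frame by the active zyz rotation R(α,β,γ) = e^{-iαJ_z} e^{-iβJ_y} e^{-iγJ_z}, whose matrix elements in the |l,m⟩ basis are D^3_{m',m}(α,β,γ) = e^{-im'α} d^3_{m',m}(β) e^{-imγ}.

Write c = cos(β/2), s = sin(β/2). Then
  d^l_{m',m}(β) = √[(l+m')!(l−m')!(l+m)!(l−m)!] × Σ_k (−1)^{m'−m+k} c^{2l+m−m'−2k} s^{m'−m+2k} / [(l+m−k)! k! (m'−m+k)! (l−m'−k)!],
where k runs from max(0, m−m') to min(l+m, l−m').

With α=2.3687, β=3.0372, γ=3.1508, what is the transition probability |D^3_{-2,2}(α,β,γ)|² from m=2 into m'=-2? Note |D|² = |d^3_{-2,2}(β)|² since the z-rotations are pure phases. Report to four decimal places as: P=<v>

Split into d^3_{-2,2}(β=3.0372) × two z-phases.
Half-angle: c=0.052173, s=0.998638. N=√(1·120·120·1)=120.000000
Admissible k: 4..5 (factorial args all ≥0)
  k=4: (−1)^0·120.0000/(24)·0.0522^2·0.9986^4 = +0.013536
  k=5: (−1)^1·120.0000/(120)·0.0522^0·0.9986^6 = -0.991856
d^3_{-2,2}(3.0372) = +0.013536 -0.991856 = -0.978320
|D^3_{-2,2}|² = |d^3_{-2,2}(β)|² = (-0.978320)² = 0.957111 (the z-rotation phases have unit modulus)

P=0.9571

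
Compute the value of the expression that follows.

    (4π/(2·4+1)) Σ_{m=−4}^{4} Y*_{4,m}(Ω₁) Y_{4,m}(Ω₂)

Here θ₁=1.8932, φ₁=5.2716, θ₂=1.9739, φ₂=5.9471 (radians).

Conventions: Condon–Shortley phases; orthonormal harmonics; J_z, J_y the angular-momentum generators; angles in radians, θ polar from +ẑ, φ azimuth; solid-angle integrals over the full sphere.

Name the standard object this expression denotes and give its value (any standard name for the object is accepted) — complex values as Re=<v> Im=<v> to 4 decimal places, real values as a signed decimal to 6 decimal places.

Legendre polynomial (addition theorem), -0.217409

This sum is the spherical-harmonic addition theorem: it equals the Legendre polynomial P_l(cos γ) of the angle γ between the two directions.
Expand P_4 via completeness: Σ_{m} conj(Y_{4,m}) at Ω₁ times Y_{4,m} at Ω₂ —
  m=-4: Y*=-0.221288+0.281594i  Y=+0.071133+0.308729i  product -0.102677-0.048287i
  m=-3: Y*=+0.336463+0.036084i  Y=-0.203813-0.323258i  product -0.056911-0.116119i
  m=-2: Y*=+0.039101+0.080458i  Y=+0.017089+0.013599i  product -0.000426+0.001907i
  m=-1: Y*=+0.173271-0.276857i  Y=+0.309876+0.108252i  product +0.083663-0.067035i
  m=+0: Y*=+0.036071-0.000000i  Y=-0.083320+0.000000i  product -0.003005+0.000000i
  m=+1: Y*=-0.173271-0.276857i  Y=-0.309876+0.108252i  product +0.083663+0.067035i
  m=+2: Y*=+0.039101-0.080458i  Y=+0.017089-0.013599i  product -0.000426-0.001907i
  m=+3: Y*=-0.336463+0.036084i  Y=+0.203813-0.323258i  product -0.056911+0.116119i
  m=+4: Y*=-0.221288-0.281594i  Y=+0.071133-0.308729i  product -0.102677+0.048287i
Total Σ_m = -0.155708+0.000000i. Multiply by 1.396263: -0.217409+0.000000i. P_4(cos γ) = -0.217409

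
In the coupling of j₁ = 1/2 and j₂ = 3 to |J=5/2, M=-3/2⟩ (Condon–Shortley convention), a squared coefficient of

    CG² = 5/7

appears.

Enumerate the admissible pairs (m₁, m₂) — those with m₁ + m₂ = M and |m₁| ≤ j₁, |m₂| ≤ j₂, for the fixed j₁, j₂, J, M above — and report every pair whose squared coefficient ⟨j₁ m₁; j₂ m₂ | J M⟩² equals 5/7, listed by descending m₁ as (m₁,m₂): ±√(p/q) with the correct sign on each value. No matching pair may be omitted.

Admissible pairs with m₁+m₂ = M = -3/2: (-1/2,-1), (1/2,-2)
  (m₁,m₂)=(1/2,-2): CG² = 5/7, CG = +√(5/7)   ← matches the target
  (m₁,m₂)=(-1/2,-1): CG² = 2/7, CG = −√(2/7)
Pairs with CG² = 5/7: (1/2,-2): +√(5/7)

(1/2,-2): +√(5/7)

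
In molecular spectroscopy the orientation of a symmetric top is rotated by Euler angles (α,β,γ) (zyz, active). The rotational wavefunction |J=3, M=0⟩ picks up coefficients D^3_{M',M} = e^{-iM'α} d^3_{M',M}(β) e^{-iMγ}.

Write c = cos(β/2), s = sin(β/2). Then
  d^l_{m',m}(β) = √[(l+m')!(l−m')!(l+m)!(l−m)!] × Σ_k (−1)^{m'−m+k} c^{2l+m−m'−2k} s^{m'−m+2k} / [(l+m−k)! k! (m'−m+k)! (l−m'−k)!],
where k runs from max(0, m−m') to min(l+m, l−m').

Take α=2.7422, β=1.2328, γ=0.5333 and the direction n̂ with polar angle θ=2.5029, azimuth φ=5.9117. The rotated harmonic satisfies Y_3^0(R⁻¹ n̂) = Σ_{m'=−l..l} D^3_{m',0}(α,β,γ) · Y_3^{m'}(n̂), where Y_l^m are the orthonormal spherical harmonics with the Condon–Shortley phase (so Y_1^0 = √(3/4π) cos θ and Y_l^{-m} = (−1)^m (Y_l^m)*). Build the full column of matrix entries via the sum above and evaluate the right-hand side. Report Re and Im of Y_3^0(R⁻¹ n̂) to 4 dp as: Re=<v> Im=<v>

Need the full column D^3_{m',0} for m'=−3..3 at α=2.7422, β=1.2328, γ=0.5333.
cos(β/2)=0.815965, sin(β/2)=0.578101
d^3_{-3,0}: single k=3 term ⇒ +0.469398;  D = -0.170887+0.437187i
d^3_{-2,0}: k∈[2..3] ⇒ +0.811437 -0.407305 = +0.404132;  D = +0.281913-0.289564i
d^3_{-1,0}: k∈[1..3] ⇒ +0.724356 -1.090783 +0.182508 = -0.183919;  D = +0.169444-0.071519i
d^3_{0,0}: k∈[0..3] ⇒ +0.295141 -1.333327 +0.669270 -0.037327 = -0.406243;  D = -0.406243+0.000000i
d^3_{1,0}: k∈[0..2] ⇒ -0.724356 +1.090783 -0.182508 = +0.183919;  D = -0.169444-0.071519i
d^3_{2,0}: k∈[0..1] ⇒ +0.811437 -0.407305 = +0.404132;  D = +0.281913+0.289564i
d^3_{3,0}: single k=0 term ⇒ -0.469398;  D = +0.170887+0.437187i
Y_3^{m'}(θ=2.5029,φ=5.9117) and Σ D·Y over m':
  (-0.1709+0.4372i)·(+0.0390+0.0793i)  (+0.2819-0.2896i)·(-0.2148-0.1973i)  (+0.1694-0.0715i)·(+0.3991+0.1555i)  (-0.4062+0.0000i)·(-0.0668+0.0000i)  (-0.1694-0.0715i)·(-0.3991+0.1555i)  (+0.2819+0.2896i)·(-0.2148+0.1973i)  (+0.1709+0.4372i)·(-0.0390+0.0793i)
Y_3^0(R⁻¹ n̂) = -0.133391+0.000000i

Re=-0.1334 Im=0.0000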